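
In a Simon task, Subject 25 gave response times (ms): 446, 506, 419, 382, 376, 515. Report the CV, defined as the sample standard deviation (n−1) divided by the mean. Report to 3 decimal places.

n = 6, Σ = 2644, M = 440.6667
Σ(x−M)² = 17915.333; s = √(17915.333/5) = 59.8587
CV = 59.8587 / 440.6667 = 0.13584

0.136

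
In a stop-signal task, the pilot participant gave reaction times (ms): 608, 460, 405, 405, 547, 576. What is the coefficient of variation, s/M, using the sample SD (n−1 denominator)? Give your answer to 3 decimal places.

0.177

n = 6, Σ = 3001, M = 500.1667
Σ(x−M)² = 39298.833; s = √(39298.833/5) = 88.6553
CV = 88.6553 / 500.1667 = 0.17725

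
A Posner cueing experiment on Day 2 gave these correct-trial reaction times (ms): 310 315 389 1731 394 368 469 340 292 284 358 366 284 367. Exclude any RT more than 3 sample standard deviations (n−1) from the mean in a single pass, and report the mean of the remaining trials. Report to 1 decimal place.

n = 14, ΣRT = 6267, M = 447.643
Σ(x−M)² = 1807235.21; s = √(1807235.21/13) = 372.851
Cutoffs: 447.643 ± 3·372.851 → [-670.9, 1566.2]
Outside: 1731 → excluded.
Retained (n=13): Σ = 4536, mean = 4536/13 = 348.923

348.9 ms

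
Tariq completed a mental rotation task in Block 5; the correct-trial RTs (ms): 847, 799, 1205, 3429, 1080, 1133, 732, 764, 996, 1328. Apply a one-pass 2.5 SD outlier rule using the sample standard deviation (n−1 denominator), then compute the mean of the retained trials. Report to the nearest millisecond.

987 ms

n = 10, ΣRT = 12313, M = 1231.300
Σ(x−M)² = 5730088.10; s = √(5730088.10/9) = 797.920
Cutoffs: 1231.300 ± 2.5·797.920 → [-763.5, 3226.1]
Outside: 3429 → excluded.
Retained (n=9): Σ = 8884, mean = 8884/9 = 987.111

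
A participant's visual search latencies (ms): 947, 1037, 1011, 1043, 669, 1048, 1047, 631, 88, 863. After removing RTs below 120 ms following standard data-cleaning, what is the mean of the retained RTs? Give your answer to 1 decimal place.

921.8 ms

Excluded: 88
Retained (n=9): Σ = 8296
Mean = 8296/9 = 921.7778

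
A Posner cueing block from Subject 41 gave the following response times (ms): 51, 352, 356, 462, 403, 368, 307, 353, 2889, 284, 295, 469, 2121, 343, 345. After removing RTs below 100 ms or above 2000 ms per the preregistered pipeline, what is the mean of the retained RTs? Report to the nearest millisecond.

361 ms

Excluded: 51, 2121, 2889
Retained (n=12): Σ = 4337
Mean = 4337/12 = 361.4167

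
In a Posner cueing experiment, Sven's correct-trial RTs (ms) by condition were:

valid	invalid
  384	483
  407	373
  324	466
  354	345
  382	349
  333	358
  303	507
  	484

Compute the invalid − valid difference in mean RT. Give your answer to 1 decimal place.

65.3 ms

M(valid) = 2487/7 = 355.286
M(invalid) = 3365/8 = 420.625
Difference = 420.625 − 355.286 = 65.339 ms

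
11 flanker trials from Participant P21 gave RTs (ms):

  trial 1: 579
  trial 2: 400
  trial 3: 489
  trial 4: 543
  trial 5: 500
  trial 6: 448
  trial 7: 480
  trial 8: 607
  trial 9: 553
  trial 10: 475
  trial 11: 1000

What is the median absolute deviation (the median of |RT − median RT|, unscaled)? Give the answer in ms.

52 ms

Sorted: 400, 448, 475, 480, 489, 500, 543, 553, 579, 607, 1000 → median = 500
|x − 500|: 79, 100, 11, 43, 0, 52, 20, 107, 53, 25, 500
Sorted deviations: 0, 11, 20, 25, 43, 52, 53, 79, 100, 107, 500 → MAD = 52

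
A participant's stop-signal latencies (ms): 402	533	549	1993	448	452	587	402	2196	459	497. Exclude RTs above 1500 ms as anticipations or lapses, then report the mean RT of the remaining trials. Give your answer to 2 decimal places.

481.00 ms

Excluded: 1993, 2196
Retained (n=9): Σ = 4329
Mean = 4329/9 = 481.0000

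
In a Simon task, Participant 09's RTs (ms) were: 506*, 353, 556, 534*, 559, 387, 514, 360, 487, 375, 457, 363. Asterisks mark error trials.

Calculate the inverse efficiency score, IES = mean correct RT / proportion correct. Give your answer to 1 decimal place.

Correct trials (n=10): 353, 556, 559, 387, 514, 360, 487, 375, 457, 363
Mean correct RT = 4411/10 = 441.1000 ms
Proportion correct = 10/12
IES = 441.1000 / (10/12) = 529.320 ms

529.3 ms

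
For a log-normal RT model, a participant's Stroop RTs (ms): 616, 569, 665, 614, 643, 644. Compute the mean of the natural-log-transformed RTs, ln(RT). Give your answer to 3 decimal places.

6.437

ln(RT): 6.4232, 6.3439, 6.4998, 6.4200, 6.4661, 6.4677
Σ ln(RT) = 38.6208
Mean = 38.6208/6 = 6.43679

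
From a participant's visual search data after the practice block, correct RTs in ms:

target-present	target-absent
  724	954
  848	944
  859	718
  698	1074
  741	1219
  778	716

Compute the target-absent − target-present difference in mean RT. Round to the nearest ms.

163 ms

M(target-present) = 4648/6 = 774.667
M(target-absent) = 5625/6 = 937.500
Difference = 937.500 − 774.667 = 162.833 ms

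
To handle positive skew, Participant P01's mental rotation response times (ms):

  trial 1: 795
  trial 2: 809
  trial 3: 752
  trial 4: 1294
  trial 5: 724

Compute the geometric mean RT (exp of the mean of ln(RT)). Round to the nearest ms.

854 ms

ln(RT): 6.6783, 6.6958, 6.6227, 7.1655, 6.5848
Mean ln(RT) = 33.7472/5 = 6.74943
Geometric mean = exp(6.74943) = 853.57 ms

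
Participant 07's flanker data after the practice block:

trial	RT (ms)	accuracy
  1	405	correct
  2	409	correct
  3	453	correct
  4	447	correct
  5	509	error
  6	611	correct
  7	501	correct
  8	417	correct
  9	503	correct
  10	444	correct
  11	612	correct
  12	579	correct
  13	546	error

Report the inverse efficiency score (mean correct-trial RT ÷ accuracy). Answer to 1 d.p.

578.1 ms

Correct trials (n=11): 405, 409, 453, 447, 611, 501, 417, 503, 444, 612, 579
Mean correct RT = 5381/11 = 489.1818 ms
Proportion correct = 11/13
IES = 489.1818 / (11/13) = 578.124 ms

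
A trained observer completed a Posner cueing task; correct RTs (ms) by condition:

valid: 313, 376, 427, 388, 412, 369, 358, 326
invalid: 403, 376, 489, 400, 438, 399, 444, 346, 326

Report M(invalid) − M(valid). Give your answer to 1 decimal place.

31.2 ms

M(valid) = 2969/8 = 371.125
M(invalid) = 3621/9 = 402.333
Difference = 402.333 − 371.125 = 31.208 ms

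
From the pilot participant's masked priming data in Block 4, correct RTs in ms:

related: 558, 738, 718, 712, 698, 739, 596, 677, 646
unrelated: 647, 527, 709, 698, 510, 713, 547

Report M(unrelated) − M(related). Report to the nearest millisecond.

-54 ms

M(related) = 6082/9 = 675.778
M(unrelated) = 4351/7 = 621.571
Difference = 621.571 − 675.778 = -54.206 ms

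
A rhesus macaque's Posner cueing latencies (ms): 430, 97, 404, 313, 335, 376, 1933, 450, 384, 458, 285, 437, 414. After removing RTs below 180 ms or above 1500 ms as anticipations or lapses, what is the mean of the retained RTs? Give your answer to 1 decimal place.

389.6 ms

Excluded: 97, 1933
Retained (n=11): Σ = 4286
Mean = 4286/11 = 389.6364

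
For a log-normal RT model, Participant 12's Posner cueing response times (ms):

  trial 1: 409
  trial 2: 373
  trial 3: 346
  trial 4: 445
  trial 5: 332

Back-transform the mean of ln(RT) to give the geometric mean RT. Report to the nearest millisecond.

379 ms

ln(RT): 6.0137, 5.9216, 5.8464, 6.0981, 5.8051
Mean ln(RT) = 29.6849/5 = 5.93699
Geometric mean = exp(5.93699) = 378.79 ms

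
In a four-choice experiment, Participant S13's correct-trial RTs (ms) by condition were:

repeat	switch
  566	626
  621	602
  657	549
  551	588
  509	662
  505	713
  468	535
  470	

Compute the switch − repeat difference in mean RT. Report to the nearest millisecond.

67 ms

M(repeat) = 4347/8 = 543.375
M(switch) = 4275/7 = 610.714
Difference = 610.714 − 543.375 = 67.339 ms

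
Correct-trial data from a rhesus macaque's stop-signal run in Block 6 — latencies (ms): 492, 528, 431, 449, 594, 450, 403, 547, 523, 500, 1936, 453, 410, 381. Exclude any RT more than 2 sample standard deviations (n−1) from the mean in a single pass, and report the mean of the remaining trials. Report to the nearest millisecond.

474 ms

n = 14, ΣRT = 8097, M = 578.357
Σ(x−M)² = 2032301.21; s = √(2032301.21/13) = 395.387
Cutoffs: 578.357 ± 2·395.387 → [-212.4, 1369.1]
Outside: 1936 → excluded.
Retained (n=13): Σ = 6161, mean = 6161/13 = 473.923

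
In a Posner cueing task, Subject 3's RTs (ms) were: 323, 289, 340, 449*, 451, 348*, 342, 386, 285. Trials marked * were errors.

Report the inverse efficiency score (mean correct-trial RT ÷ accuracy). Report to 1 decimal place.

Correct trials (n=7): 323, 289, 340, 451, 342, 386, 285
Mean correct RT = 2416/7 = 345.1429 ms
Proportion correct = 7/9
IES = 345.1429 / (7/9) = 443.755 ms

443.8 ms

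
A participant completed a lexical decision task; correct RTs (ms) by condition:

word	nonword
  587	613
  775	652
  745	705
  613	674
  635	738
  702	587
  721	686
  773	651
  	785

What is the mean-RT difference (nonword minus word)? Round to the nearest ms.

M(word) = 5551/8 = 693.875
M(nonword) = 6091/9 = 676.778
Difference = 676.778 − 693.875 = -17.097 ms

-17 ms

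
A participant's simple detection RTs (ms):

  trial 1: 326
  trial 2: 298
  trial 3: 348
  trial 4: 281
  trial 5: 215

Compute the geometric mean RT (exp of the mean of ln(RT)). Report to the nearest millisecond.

ln(RT): 5.7869, 5.6971, 5.8522, 5.6384, 5.3706
Mean ln(RT) = 28.3452/5 = 5.66904
Geometric mean = exp(5.66904) = 289.76 ms

290 ms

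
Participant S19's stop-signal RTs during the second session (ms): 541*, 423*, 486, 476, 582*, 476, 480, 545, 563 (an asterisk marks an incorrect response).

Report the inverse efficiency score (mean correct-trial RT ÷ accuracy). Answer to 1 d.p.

Correct trials (n=6): 486, 476, 476, 480, 545, 563
Mean correct RT = 3026/6 = 504.3333 ms
Proportion correct = 6/9
IES = 504.3333 / (6/9) = 756.500 ms

756.5 ms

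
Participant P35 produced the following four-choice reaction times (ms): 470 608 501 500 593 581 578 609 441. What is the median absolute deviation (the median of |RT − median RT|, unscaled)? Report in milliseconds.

Sorted: 441, 470, 500, 501, 578, 581, 593, 608, 609 → median = 578
|x − 578|: 108, 30, 77, 78, 15, 3, 0, 31, 137
Sorted deviations: 0, 3, 15, 30, 31, 77, 78, 108, 137 → MAD = 31

31 ms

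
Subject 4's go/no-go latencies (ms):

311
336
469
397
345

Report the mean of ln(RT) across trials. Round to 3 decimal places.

5.907

ln(RT): 5.7398, 5.8171, 6.1506, 5.9839, 5.8435
Σ ln(RT) = 29.5350
Mean = 29.5350/5 = 5.90700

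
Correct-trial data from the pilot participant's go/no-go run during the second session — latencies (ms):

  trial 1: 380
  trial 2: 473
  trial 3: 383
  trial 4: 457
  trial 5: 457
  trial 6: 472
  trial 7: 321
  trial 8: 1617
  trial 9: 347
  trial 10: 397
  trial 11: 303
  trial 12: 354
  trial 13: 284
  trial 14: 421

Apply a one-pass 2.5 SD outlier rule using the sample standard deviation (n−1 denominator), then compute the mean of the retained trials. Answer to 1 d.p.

n = 14, ΣRT = 6666, M = 476.143
Σ(x−M)² = 1452101.71; s = √(1452101.71/13) = 334.216
Cutoffs: 476.143 ± 2.5·334.216 → [-359.4, 1311.7]
Outside: 1617 → excluded.
Retained (n=13): Σ = 5049, mean = 5049/13 = 388.385

388.4 ms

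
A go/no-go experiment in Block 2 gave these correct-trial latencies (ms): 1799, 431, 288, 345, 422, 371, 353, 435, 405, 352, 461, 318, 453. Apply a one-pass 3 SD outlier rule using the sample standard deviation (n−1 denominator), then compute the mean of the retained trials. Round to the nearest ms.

n = 13, ΣRT = 6433, M = 494.846
Σ(x−M)² = 1877127.69; s = √(1877127.69/12) = 395.509
Cutoffs: 494.846 ± 3·395.509 → [-691.7, 1681.4]
Outside: 1799 → excluded.
Retained (n=12): Σ = 4634, mean = 4634/12 = 386.167

386 ms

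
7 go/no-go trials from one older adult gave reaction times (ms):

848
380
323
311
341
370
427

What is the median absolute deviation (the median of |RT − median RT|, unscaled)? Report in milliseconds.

Sorted: 311, 323, 341, 370, 380, 427, 848 → median = 370
|x − 370|: 478, 10, 47, 59, 29, 0, 57
Sorted deviations: 0, 10, 29, 47, 57, 59, 478 → MAD = 47

47 ms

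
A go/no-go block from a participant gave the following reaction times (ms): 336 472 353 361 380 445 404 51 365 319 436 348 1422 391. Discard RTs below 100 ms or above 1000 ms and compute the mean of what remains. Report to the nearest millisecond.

Excluded: 51, 1422
Retained (n=12): Σ = 4610
Mean = 4610/12 = 384.1667

384 ms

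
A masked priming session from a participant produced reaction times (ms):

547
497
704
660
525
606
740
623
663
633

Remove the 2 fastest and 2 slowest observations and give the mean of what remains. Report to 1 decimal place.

622.0 ms

Sorted: 497, 525, 547, 606, 623, 633, 660, 663, 704, 740
Drop lowest 2 (497, 525) and highest 2 (704, 740)
Remaining (n=6): Σ = 3732, mean = 3732/6 = 622.000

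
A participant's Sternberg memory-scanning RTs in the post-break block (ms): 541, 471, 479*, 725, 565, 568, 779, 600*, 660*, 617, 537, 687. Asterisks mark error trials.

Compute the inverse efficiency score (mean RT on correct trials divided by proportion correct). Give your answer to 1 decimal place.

813.3 ms

Correct trials (n=9): 541, 471, 725, 565, 568, 779, 617, 537, 687
Mean correct RT = 5490/9 = 610.0000 ms
Proportion correct = 9/12
IES = 610.0000 / (9/12) = 813.333 ms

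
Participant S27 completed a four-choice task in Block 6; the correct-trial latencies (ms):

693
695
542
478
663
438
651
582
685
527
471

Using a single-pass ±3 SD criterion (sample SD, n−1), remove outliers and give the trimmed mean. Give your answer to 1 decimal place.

584.1 ms

n = 11, ΣRT = 6425, M = 584.091
Σ(x−M)² = 95470.91; s = √(95470.91/10) = 97.709
Cutoffs: 584.091 ± 3·97.709 → [291.0, 877.2]
No RTs fall outside the cutoffs; all 11 retained. Mean = 6425/11 = 584.091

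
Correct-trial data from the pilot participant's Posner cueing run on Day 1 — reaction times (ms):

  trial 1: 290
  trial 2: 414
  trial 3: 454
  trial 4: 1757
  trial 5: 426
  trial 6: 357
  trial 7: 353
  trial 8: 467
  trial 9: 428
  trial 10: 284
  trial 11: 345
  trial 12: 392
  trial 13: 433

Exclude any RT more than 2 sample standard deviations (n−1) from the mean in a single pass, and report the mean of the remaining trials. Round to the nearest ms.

n = 13, ΣRT = 6400, M = 492.308
Σ(x−M)² = 1773532.77; s = √(1773532.77/12) = 384.440
Cutoffs: 492.308 ± 2·384.440 → [-276.6, 1261.2]
Outside: 1757 → excluded.
Retained (n=12): Σ = 4643, mean = 4643/12 = 386.917

387 ms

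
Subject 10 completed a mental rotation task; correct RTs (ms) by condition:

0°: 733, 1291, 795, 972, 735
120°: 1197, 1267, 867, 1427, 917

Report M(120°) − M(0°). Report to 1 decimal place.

M(0°) = 4526/5 = 905.200
M(120°) = 5675/5 = 1135.000
Difference = 1135.000 − 905.200 = 229.800 ms

229.8 ms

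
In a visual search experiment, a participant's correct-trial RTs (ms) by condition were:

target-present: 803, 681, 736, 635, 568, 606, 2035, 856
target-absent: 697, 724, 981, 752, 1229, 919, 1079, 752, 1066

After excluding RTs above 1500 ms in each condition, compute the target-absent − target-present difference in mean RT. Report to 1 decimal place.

213.1 ms

target-present: exclude 2035
M(target-present) = 4885/7 = 697.857
M(target-absent) = 8199/9 = 911.000
Difference = 911.000 − 697.857 = 213.143 ms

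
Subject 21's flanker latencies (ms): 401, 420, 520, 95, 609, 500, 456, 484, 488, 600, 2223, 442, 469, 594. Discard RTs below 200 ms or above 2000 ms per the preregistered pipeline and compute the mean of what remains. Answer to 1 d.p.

498.6 ms

Excluded: 95, 2223
Retained (n=12): Σ = 5983
Mean = 5983/12 = 498.5833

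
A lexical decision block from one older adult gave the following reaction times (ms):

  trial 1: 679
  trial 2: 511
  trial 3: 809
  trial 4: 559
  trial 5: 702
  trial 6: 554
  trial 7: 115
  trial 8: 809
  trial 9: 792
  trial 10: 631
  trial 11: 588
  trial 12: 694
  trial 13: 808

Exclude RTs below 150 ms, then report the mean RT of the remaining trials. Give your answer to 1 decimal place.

Excluded: 115
Retained (n=12): Σ = 8136
Mean = 8136/12 = 678.0000

678.0 ms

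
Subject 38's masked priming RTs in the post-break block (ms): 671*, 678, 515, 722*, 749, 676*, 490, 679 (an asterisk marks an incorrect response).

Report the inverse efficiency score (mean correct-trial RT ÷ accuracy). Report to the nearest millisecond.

996 ms

Correct trials (n=5): 678, 515, 749, 490, 679
Mean correct RT = 3111/5 = 622.2000 ms
Proportion correct = 5/8
IES = 622.2000 / (5/8) = 995.520 ms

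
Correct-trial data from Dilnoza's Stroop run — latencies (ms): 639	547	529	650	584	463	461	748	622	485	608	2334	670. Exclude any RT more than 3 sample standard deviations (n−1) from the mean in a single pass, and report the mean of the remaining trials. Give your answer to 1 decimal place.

583.8 ms

n = 13, ΣRT = 9340, M = 718.462
Σ(x−M)² = 2915119.23; s = √(2915119.23/12) = 492.876
Cutoffs: 718.462 ± 3·492.876 → [-760.2, 2197.1]
Outside: 2334 → excluded.
Retained (n=12): Σ = 7006, mean = 7006/12 = 583.833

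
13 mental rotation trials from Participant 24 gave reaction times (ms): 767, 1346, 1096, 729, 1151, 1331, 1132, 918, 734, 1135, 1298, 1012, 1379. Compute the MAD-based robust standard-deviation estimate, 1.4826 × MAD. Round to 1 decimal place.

Sorted: 729, 734, 767, 918, 1012, 1096, 1132, 1135, 1151, 1298, 1331, 1346, 1379 → median = 1132
|x − 1132| sorted: 0, 3, 19, 36, 120, 166, 199, 214, 214, 247, 365, 398, 403 → MAD = 199
Robust SD ≈ 1.4826 × 199 = 295.037

295.0 ms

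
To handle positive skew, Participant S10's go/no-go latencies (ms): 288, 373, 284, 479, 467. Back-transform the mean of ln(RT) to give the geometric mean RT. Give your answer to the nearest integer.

369 ms

ln(RT): 5.6630, 5.9216, 5.6490, 6.1717, 6.1463
Mean ln(RT) = 29.5515/5 = 5.91031
Geometric mean = exp(5.91031) = 368.82 ms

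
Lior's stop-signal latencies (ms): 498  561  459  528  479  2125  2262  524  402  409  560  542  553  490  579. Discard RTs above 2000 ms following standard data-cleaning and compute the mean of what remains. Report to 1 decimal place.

Excluded: 2125, 2262
Retained (n=13): Σ = 6584
Mean = 6584/13 = 506.4615

506.5 ms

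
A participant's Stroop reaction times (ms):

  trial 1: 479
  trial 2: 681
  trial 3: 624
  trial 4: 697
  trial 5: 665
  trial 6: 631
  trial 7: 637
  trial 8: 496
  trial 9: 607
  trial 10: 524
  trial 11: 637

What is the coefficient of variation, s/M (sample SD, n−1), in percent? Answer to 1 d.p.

n = 11, Σ = 6678, M = 607.0909
Σ(x−M)² = 55198.909; s = √(55198.909/10) = 74.2960
CV = 74.2960 / 607.0909 = 0.12238 = 12.238%

12.2%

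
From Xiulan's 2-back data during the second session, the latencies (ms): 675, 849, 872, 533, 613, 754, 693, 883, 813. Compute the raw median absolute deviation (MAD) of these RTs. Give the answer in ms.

95 ms

Sorted: 533, 613, 675, 693, 754, 813, 849, 872, 883 → median = 754
|x − 754|: 79, 95, 118, 221, 141, 0, 61, 129, 59
Sorted deviations: 0, 59, 61, 79, 95, 118, 129, 141, 221 → MAD = 95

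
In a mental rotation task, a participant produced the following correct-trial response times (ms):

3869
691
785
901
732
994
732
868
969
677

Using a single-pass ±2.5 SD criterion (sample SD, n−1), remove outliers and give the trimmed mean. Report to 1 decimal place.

816.6 ms

n = 10, ΣRT = 11218, M = 1121.800
Σ(x−M)² = 8500713.60; s = √(8500713.60/9) = 971.866
Cutoffs: 1121.800 ± 2.5·971.866 → [-1307.9, 3551.5]
Outside: 3869 → excluded.
Retained (n=9): Σ = 7349, mean = 7349/9 = 816.556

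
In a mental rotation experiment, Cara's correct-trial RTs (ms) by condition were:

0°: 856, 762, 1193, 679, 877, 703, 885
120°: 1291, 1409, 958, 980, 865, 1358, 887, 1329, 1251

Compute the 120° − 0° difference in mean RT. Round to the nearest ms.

297 ms

M(0°) = 5955/7 = 850.714
M(120°) = 10328/9 = 1147.556
Difference = 1147.556 − 850.714 = 296.841 ms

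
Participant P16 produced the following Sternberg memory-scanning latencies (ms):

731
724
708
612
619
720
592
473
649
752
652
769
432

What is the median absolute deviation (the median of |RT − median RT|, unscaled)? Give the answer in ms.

Sorted: 432, 473, 592, 612, 619, 649, 652, 708, 720, 724, 731, 752, 769 → median = 652
|x − 652|: 79, 72, 56, 40, 33, 68, 60, 179, 3, 100, 0, 117, 220
Sorted deviations: 0, 3, 33, 40, 56, 60, 68, 72, 79, 100, 117, 179, 220 → MAD = 68

68 ms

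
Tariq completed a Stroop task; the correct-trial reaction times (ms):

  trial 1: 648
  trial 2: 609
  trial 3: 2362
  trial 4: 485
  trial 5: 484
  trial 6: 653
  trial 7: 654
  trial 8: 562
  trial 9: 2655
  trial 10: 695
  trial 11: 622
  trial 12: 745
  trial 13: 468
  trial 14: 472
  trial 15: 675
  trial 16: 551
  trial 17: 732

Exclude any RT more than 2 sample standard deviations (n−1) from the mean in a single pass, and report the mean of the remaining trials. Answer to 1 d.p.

603.7 ms

n = 17, ΣRT = 14072, M = 827.765
Σ(x−M)² = 6571791.06; s = √(6571791.06/16) = 640.888
Cutoffs: 827.765 ± 2·640.888 → [-454.0, 2109.5]
Outside: 2362, 2655 → excluded.
Retained (n=15): Σ = 9055, mean = 9055/15 = 603.667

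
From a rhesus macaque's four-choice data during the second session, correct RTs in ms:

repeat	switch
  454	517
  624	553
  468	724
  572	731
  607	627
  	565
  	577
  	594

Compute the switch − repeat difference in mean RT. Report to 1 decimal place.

66.0 ms

M(repeat) = 2725/5 = 545.000
M(switch) = 4888/8 = 611.000
Difference = 611.000 − 545.000 = 66.000 ms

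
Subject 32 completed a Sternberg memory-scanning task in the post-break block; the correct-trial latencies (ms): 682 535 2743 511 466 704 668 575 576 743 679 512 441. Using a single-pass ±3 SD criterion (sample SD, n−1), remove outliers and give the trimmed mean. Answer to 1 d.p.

591.0 ms

n = 13, ΣRT = 9835, M = 756.538
Σ(x−M)² = 4387075.23; s = √(4387075.23/12) = 604.640
Cutoffs: 756.538 ± 3·604.640 → [-1057.4, 2570.5]
Outside: 2743 → excluded.
Retained (n=12): Σ = 7092, mean = 7092/12 = 591.000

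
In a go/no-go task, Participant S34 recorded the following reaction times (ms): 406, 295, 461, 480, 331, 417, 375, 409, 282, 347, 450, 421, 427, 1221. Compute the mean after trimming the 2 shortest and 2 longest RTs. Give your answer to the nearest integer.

404 ms

Sorted: 282, 295, 331, 347, 375, 406, 409, 417, 421, 427, 450, 461, 480, 1221
Drop lowest 2 (282, 295) and highest 2 (480, 1221)
Remaining (n=10): Σ = 4044, mean = 4044/10 = 404.400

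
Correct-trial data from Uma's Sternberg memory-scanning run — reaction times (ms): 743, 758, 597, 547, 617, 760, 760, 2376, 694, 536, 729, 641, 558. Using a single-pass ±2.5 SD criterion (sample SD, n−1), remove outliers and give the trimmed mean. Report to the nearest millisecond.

662 ms

n = 13, ΣRT = 10316, M = 793.538
Σ(x−M)² = 2799971.23; s = √(2799971.23/12) = 483.043
Cutoffs: 793.538 ± 2.5·483.043 → [-414.1, 2001.1]
Outside: 2376 → excluded.
Retained (n=12): Σ = 7940, mean = 7940/12 = 661.667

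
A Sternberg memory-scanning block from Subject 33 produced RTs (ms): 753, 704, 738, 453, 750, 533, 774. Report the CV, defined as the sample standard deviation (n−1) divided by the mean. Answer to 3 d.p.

n = 7, Σ = 4705, M = 672.1429
Σ(x−M)² = 95710.857; s = √(95710.857/6) = 126.3005
CV = 126.3005 / 672.1429 = 0.18791

0.188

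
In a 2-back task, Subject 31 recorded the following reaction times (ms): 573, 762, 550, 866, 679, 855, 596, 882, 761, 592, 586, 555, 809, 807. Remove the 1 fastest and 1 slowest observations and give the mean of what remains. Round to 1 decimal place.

703.4 ms

Sorted: 550, 555, 573, 586, 592, 596, 679, 761, 762, 807, 809, 855, 866, 882
Drop lowest 1 (550) and highest 1 (882)
Remaining (n=12): Σ = 8441, mean = 8441/12 = 703.417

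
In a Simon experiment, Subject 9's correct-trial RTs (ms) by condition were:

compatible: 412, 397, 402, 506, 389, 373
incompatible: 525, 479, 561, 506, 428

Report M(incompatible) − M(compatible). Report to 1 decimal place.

M(compatible) = 2479/6 = 413.167
M(incompatible) = 2499/5 = 499.800
Difference = 499.800 − 413.167 = 86.633 ms

86.6 ms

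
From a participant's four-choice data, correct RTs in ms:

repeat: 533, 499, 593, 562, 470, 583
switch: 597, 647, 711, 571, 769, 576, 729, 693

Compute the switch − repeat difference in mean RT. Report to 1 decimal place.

M(repeat) = 3240/6 = 540.000
M(switch) = 5293/8 = 661.625
Difference = 661.625 − 540.000 = 121.625 ms

121.6 ms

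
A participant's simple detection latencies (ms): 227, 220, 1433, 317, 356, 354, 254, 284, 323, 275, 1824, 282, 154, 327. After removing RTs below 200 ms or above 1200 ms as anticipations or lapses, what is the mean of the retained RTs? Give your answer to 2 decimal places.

292.64 ms

Excluded: 154, 1433, 1824
Retained (n=11): Σ = 3219
Mean = 3219/11 = 292.6364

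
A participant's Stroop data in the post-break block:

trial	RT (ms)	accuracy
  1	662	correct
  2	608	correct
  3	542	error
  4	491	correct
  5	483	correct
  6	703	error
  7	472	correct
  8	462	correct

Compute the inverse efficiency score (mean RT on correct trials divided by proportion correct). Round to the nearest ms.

706 ms

Correct trials (n=6): 662, 608, 491, 483, 472, 462
Mean correct RT = 3178/6 = 529.6667 ms
Proportion correct = 6/8
IES = 529.6667 / (6/8) = 706.222 ms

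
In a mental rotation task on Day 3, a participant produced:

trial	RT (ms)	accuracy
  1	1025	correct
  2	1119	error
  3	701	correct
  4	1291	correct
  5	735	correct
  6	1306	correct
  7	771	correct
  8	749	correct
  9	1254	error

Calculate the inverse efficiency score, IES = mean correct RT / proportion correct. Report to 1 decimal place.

Correct trials (n=7): 1025, 701, 1291, 735, 1306, 771, 749
Mean correct RT = 6578/7 = 939.7143 ms
Proportion correct = 7/9
IES = 939.7143 / (7/9) = 1208.204 ms

1208.2 ms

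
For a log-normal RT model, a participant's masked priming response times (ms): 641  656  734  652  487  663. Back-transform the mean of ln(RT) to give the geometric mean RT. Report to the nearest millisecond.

ln(RT): 6.4630, 6.4862, 6.5985, 6.4800, 6.1883, 6.4968
Mean ln(RT) = 38.7128/6 = 6.45213
Geometric mean = exp(6.45213) = 634.05 ms

634 ms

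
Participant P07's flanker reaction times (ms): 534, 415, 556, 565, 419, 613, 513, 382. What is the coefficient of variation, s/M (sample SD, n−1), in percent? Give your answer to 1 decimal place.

16.8%

n = 8, Σ = 3997, M = 499.6250
Σ(x−M)² = 49163.875; s = √(49163.875/7) = 83.8058
CV = 83.8058 / 499.6250 = 0.16774 = 16.774%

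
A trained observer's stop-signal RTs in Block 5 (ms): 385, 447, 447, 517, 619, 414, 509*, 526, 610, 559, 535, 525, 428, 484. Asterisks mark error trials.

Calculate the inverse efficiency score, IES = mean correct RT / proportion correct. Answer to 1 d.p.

538.1 ms

Correct trials (n=13): 385, 447, 447, 517, 619, 414, 526, 610, 559, 535, 525, 428, 484
Mean correct RT = 6496/13 = 499.6923 ms
Proportion correct = 13/14
IES = 499.6923 / (13/14) = 538.130 ms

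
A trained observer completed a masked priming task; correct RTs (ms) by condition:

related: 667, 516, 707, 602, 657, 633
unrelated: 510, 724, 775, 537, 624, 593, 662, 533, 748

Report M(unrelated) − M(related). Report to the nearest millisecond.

4 ms

M(related) = 3782/6 = 630.333
M(unrelated) = 5706/9 = 634.000
Difference = 634.000 − 630.333 = 3.667 ms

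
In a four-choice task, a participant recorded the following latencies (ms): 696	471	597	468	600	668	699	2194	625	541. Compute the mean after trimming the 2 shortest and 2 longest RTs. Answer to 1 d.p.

Sorted: 468, 471, 541, 597, 600, 625, 668, 696, 699, 2194
Drop lowest 2 (468, 471) and highest 2 (699, 2194)
Remaining (n=6): Σ = 3727, mean = 3727/6 = 621.167

621.2 ms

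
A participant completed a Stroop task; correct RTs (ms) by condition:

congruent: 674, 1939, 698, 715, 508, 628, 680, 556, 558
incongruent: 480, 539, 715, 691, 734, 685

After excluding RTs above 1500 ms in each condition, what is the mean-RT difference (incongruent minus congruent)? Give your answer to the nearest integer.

14 ms

congruent: exclude 1939
M(congruent) = 5017/8 = 627.125
M(incongruent) = 3844/6 = 640.667
Difference = 640.667 − 627.125 = 13.542 ms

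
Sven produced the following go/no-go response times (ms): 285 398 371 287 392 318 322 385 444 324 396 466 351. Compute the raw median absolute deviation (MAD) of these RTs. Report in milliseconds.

47 ms

Sorted: 285, 287, 318, 322, 324, 351, 371, 385, 392, 396, 398, 444, 466 → median = 371
|x − 371|: 86, 27, 0, 84, 21, 53, 49, 14, 73, 47, 25, 95, 20
Sorted deviations: 0, 14, 20, 21, 25, 27, 47, 49, 53, 73, 84, 86, 95 → MAD = 47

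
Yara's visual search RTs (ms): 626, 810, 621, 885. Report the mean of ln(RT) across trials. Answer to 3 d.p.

ln(RT): 6.4394, 6.6970, 6.4313, 6.7856
Σ ln(RT) = 26.3533
Mean = 26.3533/4 = 6.58833

6.588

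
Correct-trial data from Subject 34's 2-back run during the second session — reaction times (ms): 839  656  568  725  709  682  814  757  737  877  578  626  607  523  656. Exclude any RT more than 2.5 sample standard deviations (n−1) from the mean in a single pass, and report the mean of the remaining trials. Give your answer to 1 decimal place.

690.3 ms

n = 15, ΣRT = 10354, M = 690.267
Σ(x−M)² = 149506.93; s = √(149506.93/14) = 103.340
Cutoffs: 690.267 ± 2.5·103.340 → [431.9, 948.6]
No RTs fall outside the cutoffs; all 15 retained. Mean = 10354/15 = 690.267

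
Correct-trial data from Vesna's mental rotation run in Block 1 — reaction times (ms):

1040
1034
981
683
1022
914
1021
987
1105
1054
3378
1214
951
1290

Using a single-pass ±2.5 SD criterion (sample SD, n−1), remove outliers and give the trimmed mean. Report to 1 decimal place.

1022.8 ms

n = 14, ΣRT = 16674, M = 1191.000
Σ(x−M)² = 5402484.00; s = √(5402484.00/13) = 644.652
Cutoffs: 1191.000 ± 2.5·644.652 → [-420.6, 2802.6]
Outside: 3378 → excluded.
Retained (n=13): Σ = 13296, mean = 13296/13 = 1022.769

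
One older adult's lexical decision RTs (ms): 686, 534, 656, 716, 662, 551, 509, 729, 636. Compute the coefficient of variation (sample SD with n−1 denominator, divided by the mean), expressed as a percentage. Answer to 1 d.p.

12.8%

n = 9, Σ = 5679, M = 631.0000
Σ(x−M)² = 52158.000; s = √(52158.000/8) = 80.7450
CV = 80.7450 / 631.0000 = 0.12796 = 12.796%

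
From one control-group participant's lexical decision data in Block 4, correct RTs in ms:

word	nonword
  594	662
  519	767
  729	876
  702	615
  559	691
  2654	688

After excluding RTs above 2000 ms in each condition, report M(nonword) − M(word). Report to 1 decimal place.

95.9 ms

word: exclude 2654
M(word) = 3103/5 = 620.600
M(nonword) = 4299/6 = 716.500
Difference = 716.500 − 620.600 = 95.900 ms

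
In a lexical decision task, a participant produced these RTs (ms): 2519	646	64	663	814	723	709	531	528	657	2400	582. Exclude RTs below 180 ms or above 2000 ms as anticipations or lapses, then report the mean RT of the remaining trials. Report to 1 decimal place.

650.3 ms

Excluded: 64, 2400, 2519
Retained (n=9): Σ = 5853
Mean = 5853/9 = 650.3333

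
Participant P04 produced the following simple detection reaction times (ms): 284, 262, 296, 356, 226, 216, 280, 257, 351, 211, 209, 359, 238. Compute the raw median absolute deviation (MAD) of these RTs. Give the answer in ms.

36 ms

Sorted: 209, 211, 216, 226, 238, 257, 262, 280, 284, 296, 351, 356, 359 → median = 262
|x − 262|: 22, 0, 34, 94, 36, 46, 18, 5, 89, 51, 53, 97, 24
Sorted deviations: 0, 5, 18, 22, 24, 34, 36, 46, 51, 53, 89, 94, 97 → MAD = 36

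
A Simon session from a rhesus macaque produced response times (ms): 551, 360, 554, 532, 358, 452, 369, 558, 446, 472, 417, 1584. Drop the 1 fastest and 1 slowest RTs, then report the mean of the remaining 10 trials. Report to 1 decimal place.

471.1 ms

Sorted: 358, 360, 369, 417, 446, 452, 472, 532, 551, 554, 558, 1584
Drop lowest 1 (358) and highest 1 (1584)
Remaining (n=10): Σ = 4711, mean = 4711/10 = 471.100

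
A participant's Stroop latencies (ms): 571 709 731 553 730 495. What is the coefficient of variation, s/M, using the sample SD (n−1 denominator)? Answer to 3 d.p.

0.165

n = 6, Σ = 3789, M = 631.5000
Σ(x−M)² = 54063.500; s = √(54063.500/5) = 103.9841
CV = 103.9841 / 631.5000 = 0.16466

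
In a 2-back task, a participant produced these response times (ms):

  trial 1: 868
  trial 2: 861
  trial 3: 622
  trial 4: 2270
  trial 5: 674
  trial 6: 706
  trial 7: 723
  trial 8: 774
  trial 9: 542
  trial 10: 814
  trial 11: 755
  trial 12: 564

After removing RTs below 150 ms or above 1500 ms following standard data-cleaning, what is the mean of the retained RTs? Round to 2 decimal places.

Excluded: 2270
Retained (n=11): Σ = 7903
Mean = 7903/11 = 718.4545

718.45 ms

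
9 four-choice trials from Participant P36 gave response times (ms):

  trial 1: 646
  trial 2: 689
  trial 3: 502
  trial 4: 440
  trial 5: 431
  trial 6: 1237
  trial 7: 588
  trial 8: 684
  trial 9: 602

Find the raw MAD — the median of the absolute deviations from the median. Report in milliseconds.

Sorted: 431, 440, 502, 588, 602, 646, 684, 689, 1237 → median = 602
|x − 602|: 44, 87, 100, 162, 171, 635, 14, 82, 0
Sorted deviations: 0, 14, 44, 82, 87, 100, 162, 171, 635 → MAD = 87

87 ms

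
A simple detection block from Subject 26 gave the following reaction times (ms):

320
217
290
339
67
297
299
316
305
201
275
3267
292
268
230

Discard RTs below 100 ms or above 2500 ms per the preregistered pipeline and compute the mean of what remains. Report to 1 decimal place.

Excluded: 67, 3267
Retained (n=13): Σ = 3649
Mean = 3649/13 = 280.6923

280.7 ms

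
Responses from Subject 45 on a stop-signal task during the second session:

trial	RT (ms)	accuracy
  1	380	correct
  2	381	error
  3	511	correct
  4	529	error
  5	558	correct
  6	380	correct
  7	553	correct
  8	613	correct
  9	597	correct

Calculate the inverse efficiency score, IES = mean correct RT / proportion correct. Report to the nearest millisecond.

660 ms

Correct trials (n=7): 380, 511, 558, 380, 553, 613, 597
Mean correct RT = 3592/7 = 513.1429 ms
Proportion correct = 7/9
IES = 513.1429 / (7/9) = 659.755 ms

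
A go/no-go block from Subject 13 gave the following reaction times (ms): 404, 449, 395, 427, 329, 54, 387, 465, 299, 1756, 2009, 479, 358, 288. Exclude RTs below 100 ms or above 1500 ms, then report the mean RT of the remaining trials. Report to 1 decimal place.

Excluded: 54, 1756, 2009
Retained (n=11): Σ = 4280
Mean = 4280/11 = 389.0909

389.1 ms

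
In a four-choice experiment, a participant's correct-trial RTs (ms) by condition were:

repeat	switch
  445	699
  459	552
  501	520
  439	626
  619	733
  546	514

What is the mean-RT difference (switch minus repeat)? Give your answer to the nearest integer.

106 ms

M(repeat) = 3009/6 = 501.500
M(switch) = 3644/6 = 607.333
Difference = 607.333 − 501.500 = 105.833 ms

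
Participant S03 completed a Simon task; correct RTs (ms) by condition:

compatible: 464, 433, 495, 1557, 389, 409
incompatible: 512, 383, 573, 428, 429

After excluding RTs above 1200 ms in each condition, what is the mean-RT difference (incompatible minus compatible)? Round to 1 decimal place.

compatible: exclude 1557
M(compatible) = 2190/5 = 438.000
M(incompatible) = 2325/5 = 465.000
Difference = 465.000 − 438.000 = 27.000 ms

27.0 ms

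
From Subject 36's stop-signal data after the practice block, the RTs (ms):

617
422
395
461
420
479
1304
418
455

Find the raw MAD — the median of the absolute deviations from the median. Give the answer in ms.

35 ms

Sorted: 395, 418, 420, 422, 455, 461, 479, 617, 1304 → median = 455
|x − 455|: 162, 33, 60, 6, 35, 24, 849, 37, 0
Sorted deviations: 0, 6, 24, 33, 35, 37, 60, 162, 849 → MAD = 35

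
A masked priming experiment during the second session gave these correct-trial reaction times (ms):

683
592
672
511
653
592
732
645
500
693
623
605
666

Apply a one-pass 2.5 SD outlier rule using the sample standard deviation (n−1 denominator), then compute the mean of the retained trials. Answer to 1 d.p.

n = 13, ΣRT = 8167, M = 628.231
Σ(x−M)² = 55578.31; s = √(55578.31/12) = 68.055
Cutoffs: 628.231 ± 2.5·68.055 → [458.1, 798.4]
No RTs fall outside the cutoffs; all 13 retained. Mean = 8167/13 = 628.231

628.2 ms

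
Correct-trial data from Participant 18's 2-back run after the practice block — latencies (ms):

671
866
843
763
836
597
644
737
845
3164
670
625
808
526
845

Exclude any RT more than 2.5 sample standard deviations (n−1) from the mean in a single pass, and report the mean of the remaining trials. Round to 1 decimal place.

n = 15, ΣRT = 13440, M = 896.000
Σ(x−M)² = 5671996.00; s = √(5671996.00/14) = 636.508
Cutoffs: 896.000 ± 2.5·636.508 → [-695.3, 2487.3]
Outside: 3164 → excluded.
Retained (n=14): Σ = 10276, mean = 10276/14 = 734.000

734.0 ms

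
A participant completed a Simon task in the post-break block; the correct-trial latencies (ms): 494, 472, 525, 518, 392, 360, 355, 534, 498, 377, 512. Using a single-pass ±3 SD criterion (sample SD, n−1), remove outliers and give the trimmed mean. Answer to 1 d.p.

457.9 ms

n = 11, ΣRT = 5037, M = 457.909
Σ(x−M)² = 51002.91; s = √(51002.91/10) = 71.416
Cutoffs: 457.909 ± 3·71.416 → [243.7, 672.2]
No RTs fall outside the cutoffs; all 11 retained. Mean = 5037/11 = 457.909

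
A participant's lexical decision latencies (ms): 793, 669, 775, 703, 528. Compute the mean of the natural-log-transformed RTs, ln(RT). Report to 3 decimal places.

6.532

ln(RT): 6.6758, 6.5058, 6.6529, 6.5554, 6.2691
Σ ln(RT) = 32.6589
Mean = 32.6589/5 = 6.53178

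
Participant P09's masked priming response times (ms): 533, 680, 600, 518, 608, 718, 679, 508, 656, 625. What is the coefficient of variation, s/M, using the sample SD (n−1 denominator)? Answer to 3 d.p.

0.120

n = 10, Σ = 6125, M = 612.5000
Σ(x−M)² = 48504.500; s = √(48504.500/9) = 73.4125
CV = 73.4125 / 612.5000 = 0.11986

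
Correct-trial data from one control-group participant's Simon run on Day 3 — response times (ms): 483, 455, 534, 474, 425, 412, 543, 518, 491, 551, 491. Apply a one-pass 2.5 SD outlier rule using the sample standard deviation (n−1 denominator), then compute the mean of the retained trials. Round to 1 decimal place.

488.8 ms

n = 11, ΣRT = 5377, M = 488.818
Σ(x−M)² = 21075.64; s = √(21075.64/10) = 45.908
Cutoffs: 488.818 ± 2.5·45.908 → [374.0, 603.6]
No RTs fall outside the cutoffs; all 11 retained. Mean = 5377/11 = 488.818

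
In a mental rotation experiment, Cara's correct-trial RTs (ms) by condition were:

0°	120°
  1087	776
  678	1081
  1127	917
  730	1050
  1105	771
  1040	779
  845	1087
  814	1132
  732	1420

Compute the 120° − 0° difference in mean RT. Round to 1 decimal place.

95.0 ms

M(0°) = 8158/9 = 906.444
M(120°) = 9013/9 = 1001.444
Difference = 1001.444 − 906.444 = 95.000 ms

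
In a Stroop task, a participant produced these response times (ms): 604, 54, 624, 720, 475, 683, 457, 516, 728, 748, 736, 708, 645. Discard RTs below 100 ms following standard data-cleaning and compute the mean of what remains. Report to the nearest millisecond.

637 ms

Excluded: 54
Retained (n=12): Σ = 7644
Mean = 7644/12 = 637.0000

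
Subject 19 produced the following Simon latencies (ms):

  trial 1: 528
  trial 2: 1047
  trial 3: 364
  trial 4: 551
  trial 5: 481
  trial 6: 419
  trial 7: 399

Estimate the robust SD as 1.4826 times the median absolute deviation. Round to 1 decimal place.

Sorted: 364, 399, 419, 481, 528, 551, 1047 → median = 481
|x − 481| sorted: 0, 47, 62, 70, 82, 117, 566 → MAD = 70
Robust SD ≈ 1.4826 × 70 = 103.782

103.8 ms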